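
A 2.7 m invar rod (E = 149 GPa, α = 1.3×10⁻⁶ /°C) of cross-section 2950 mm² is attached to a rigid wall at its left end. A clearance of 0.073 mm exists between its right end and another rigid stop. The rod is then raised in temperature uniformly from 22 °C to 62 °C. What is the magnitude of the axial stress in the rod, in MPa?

Free thermal elongation = αΔT L = 1.3×10⁻⁶ × 40 × 2700 = 0.1404 mm.
This exceeds the 0.073 mm gap, so the wall pushes back. The portion of expansion that must be recovered elastically is δ_free − gap = 0.1404 − 0.073 = 0.0674 mm.
So σ = E(δ_free − g)/L = 149×10³ × 0.0674/2700 = 3.719 MPa.

σ ≈ 3.72 MPa (compressive)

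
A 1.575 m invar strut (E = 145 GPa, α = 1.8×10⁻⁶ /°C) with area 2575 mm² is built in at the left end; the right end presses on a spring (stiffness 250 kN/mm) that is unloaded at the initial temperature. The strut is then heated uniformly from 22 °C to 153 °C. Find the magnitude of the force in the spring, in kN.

P ≈ 45.2 kN

Free thermal expansion: δ_free = αΔT L = 1.8×10⁻⁶ × 131 × 1575 = 0.3714 mm.
With a force P in the spring, the elastic change of the strut is PL/(AE) and that of the spring is P/k; compatibility requires their sum to equal δ_free.
P [ L/(AE) + 1/k ] = δ_free → P [ 1575/(2575×145×10³) + 1/(250×10³) ] = 0.3714.
P = 0.3714 / 8.218×10⁻⁶ = 45190 N.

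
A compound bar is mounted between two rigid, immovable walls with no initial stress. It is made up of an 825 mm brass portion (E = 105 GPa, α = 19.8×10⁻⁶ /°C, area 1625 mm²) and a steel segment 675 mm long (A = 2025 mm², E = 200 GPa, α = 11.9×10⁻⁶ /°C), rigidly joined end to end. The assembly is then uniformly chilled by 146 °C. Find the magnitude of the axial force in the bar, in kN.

Free thermal contraction of the whole bar: Σ αᵢΔT Lᵢ = 19.8×10⁻⁶×146×825 + 11.9×10⁻⁶×146×675 = 3.558 mm.
The rigid supports impose zero overall length change; the single axial force P common to all segments must satisfy P Σ Lᵢ/(AᵢEᵢ) = δ_free.
Σ Lᵢ/(AᵢEᵢ) = 825/(1625×105×10³) + 675/(2025×200×10³) = 6.502×10⁻⁶ mm/N.
So P = 3.558 / 6.502×10⁻⁶ = 547.2 kN, tensile.

P ≈ 547 kN (tensile)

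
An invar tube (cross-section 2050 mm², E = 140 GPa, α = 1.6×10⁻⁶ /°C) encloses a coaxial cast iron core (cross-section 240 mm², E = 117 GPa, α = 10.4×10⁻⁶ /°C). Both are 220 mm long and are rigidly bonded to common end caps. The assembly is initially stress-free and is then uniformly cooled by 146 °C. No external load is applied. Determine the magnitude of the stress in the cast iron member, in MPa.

σ ≈ 137 MPa (tensile)

Both members must finish at the same length. With the larger α, the cast iron tends to over-contract; the plates restrain it, putting the cast iron in tension and the invar in compression. With no external load the two internal forces are equal and opposite, magnitude P.
Setting the final lengths equal and cancelling L: (α₁ − α₂)ΔT = P/(A₁E₁) + P/(A₂E₂).
|α₁ − α₂|·ΔT = 8.8×10⁻⁶ × 146 = 0.001285.
1/(A₁E₁) + 1/(A₂E₂) = 1/(2050×140×10³) + 1/(240×117×10³) = 3.91×10⁻⁸ N⁻¹.
P = 0.001285 / 3.91×10⁻⁸ = 32860 N = 32.86 kN.
σ_{cast iron} = P/A₂ = 32860/240 = 136.9 MPa, tensile.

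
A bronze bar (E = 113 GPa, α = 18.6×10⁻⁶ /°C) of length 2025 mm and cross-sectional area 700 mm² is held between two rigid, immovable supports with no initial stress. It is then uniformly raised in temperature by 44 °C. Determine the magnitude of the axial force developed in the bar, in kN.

The ends cannot move, so σ = EαΔT = 113×10³ × 18.6×10⁻⁶ × 44 = 92.48 MPa.
P = AEαΔT = 700 × 113×10³ × 18.6×10⁻⁶ × 44 = 64.74 kN (compressive).

P ≈ 64.7 kN (compressive)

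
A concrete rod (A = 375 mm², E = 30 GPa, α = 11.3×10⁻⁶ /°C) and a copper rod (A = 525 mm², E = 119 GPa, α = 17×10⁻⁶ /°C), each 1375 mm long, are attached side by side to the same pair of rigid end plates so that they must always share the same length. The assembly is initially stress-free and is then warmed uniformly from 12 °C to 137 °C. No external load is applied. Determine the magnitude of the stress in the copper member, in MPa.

Both members must finish at the same length. With the larger α, the copper tends to over-expand; the plates restrain it, putting the copper in compression and the concrete in tension. With no external load the two internal forces are equal and opposite, magnitude P.
Equating the net (thermal + elastic) strains gives |α₁ − α₂|·ΔT = P·[1/(A₁E₁) + 1/(A₂E₂)].
|α₁ − α₂|·ΔT = 5.7×10⁻⁶ × 125 = 0.0007125.
1/(A₁E₁) + 1/(A₂E₂) = 1/(375×30×10³) + 1/(525×119×10³) = 1.049×10⁻⁷ N⁻¹.
So P = 0.0007125 / 1.049×10⁻⁷ = 6.792 kN.
σ_{copper} = P/A₂ = 6792/525 = 12.94 MPa, compressive.

σ ≈ 12.9 MPa (compressive)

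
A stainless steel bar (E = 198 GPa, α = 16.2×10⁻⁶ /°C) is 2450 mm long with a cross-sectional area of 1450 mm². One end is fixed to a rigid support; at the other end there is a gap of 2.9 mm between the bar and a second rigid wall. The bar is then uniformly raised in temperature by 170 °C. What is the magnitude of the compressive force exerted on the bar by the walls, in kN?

Free thermal elongation = αΔT L = 16.2×10⁻⁶ × 170 × 2450 = 6.747 mm.
After closing the 2.9 mm clearance, 6.747 − 2.9 = 3.847 mm of expansion remains to be suppressed by the wall.
That suppressed elongation corresponds to σ = E·Δ/L = 198×10³ × 3.847/2450 = 310.9 MPa.
P = σA = 310.9 × 1450 = 450.8 kN.

P ≈ 451 kN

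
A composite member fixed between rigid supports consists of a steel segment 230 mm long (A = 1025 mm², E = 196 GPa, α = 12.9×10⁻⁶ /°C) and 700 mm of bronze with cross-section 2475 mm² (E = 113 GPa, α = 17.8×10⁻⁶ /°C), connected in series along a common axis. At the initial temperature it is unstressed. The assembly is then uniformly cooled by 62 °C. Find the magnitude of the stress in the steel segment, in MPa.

With the walls removed the bar would change length by δ_free = Σ αᵢΔT Lᵢ = 12.9×10⁻⁶×62×230 + 17.8×10⁻⁶×62×700 = 0.9565 mm.
Since the ends are fixed, an axial force P builds up, equal in every segment, with P · Σ Lᵢ/(AᵢEᵢ) = δ_free.
The series flexibility is Σ Lᵢ/(AᵢEᵢ) = 230/(1025×196×10³) + 700/(2475×113×10³) = 3.648×10⁻⁶ mm/N.
So P = 0.9565 / 3.648×10⁻⁶ = 262.2 kN, tensile.
σ_{steel} = P / A = 262200 / 1025 = 255.8 MPa.

σ ≈ 256 MPa (tensile)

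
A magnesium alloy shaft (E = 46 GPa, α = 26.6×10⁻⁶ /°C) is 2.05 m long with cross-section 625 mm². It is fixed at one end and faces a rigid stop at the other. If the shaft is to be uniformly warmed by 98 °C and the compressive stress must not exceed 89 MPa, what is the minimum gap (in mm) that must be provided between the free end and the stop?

With no wall the shaft would lengthen by αΔT L = 26.6×10⁻⁶ × 98 × 2050 = 5.344 mm.
A stress of 89 MPa corresponds to the wall pushing the shaft back by σL/E = 89×2050/(46×10³) = 3.966 mm.
So the gap has to take up the difference, g_min = δ_free − σL/E = 5.344 − 3.966 = 1.378 mm.

g ≈ 1.38 mm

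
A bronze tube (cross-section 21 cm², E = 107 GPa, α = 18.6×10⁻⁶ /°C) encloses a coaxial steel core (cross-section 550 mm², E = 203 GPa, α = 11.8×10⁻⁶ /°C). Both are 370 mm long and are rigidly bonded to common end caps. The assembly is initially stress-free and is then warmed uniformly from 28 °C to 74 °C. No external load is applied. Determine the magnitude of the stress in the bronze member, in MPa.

σ ≈ 11.1 MPa (compressive)

Equilibrium of a rigid end plate with no external load gives equal and opposite internal forces ±P in the two members. Since α_{bronze} > α_{steel}, heating drives the bronze into compression and the steel into tension.
Compatibility of the two members (thermal + elastic change equal): (α₁ − α₂)ΔT = P·[1/(A₁E₁) + 1/(A₂E₂)].
|α₁ − α₂|·ΔT = 6.8×10⁻⁶ × 46 = 0.0003128.
1/(A₁E₁) + 1/(A₂E₂) = 1/(2100×107×10³) + 1/(550×203×10³) = 1.341×10⁻⁸ N⁻¹.
P = 0.0003128 / 1.341×10⁻⁸ = 23330 N = 23.33 kN.
σ_{bronze} = P/A₁ = 23330/2100 = 11.11 MPa, compressive.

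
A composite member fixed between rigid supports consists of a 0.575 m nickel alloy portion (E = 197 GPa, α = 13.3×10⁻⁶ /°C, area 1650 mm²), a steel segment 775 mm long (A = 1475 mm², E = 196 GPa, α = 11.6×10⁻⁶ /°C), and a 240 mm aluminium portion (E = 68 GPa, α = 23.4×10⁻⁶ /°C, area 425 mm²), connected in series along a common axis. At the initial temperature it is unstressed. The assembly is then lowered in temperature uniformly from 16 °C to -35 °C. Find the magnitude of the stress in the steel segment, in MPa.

With the walls removed the bar would change length by δ_free = Σ αᵢΔT Lᵢ = 13.3×10⁻⁶×51×575 + 11.6×10⁻⁶×51×775 + 23.4×10⁻⁶×51×240 = 1.135 mm.
The walls prevent any net length change, so an axial force P (same in every segment) develops. Compatibility: P · Σ Lᵢ/(AᵢEᵢ) = δ_free.
The series flexibility is Σ Lᵢ/(AᵢEᵢ) = 575/(1650×197×10³) + 775/(1475×196×10³) + 240/(425×68×10³) = 1.275×10⁻⁵ mm/N.
Hence P = δ_free / Σ(L/AE) = 1.135/1.275×10⁻⁵ = 88.98 kN (tensile).
σ_{steel} = P / A = 88980 / 1475 = 60.33 MPa.

σ ≈ 60.3 MPa (tensile)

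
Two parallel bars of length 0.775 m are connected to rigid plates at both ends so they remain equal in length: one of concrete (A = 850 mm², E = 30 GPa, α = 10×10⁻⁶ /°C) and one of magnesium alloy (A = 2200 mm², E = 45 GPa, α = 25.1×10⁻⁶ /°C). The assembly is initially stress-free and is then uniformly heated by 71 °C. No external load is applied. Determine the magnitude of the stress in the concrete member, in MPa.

σ ≈ 25.6 MPa (tensile)

The magnesium alloy has the larger α, so on heating it would change length more than the concrete if both were free. The rigid plates force a common final length, so the magnesium alloy is put into compression and the concrete into tension, with equal and opposite forces P (no external load).
Equating the net (thermal + elastic) strains gives |α₁ − α₂|·ΔT = P·[1/(A₁E₁) + 1/(A₂E₂)].
|α₁ − α₂|·ΔT = 15.1×10⁻⁶ × 71 = 0.001072.
1/(A₁E₁) + 1/(A₂E₂) = 1/(850×30×10³) + 1/(2200×45×10³) = 4.932×10⁻⁸ N⁻¹.
P = 0.001072 / 4.932×10⁻⁸ = 21740 N = 21.74 kN.
σ_{concrete} = P/A₁ = 21740/850 = 25.58 MPa, tensile.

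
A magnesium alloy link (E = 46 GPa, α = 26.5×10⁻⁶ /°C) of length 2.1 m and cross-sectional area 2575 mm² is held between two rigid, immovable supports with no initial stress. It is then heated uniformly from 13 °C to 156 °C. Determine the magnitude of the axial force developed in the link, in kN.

P ≈ 449 kN (compressive)

The ends cannot move, so σ = EαΔT = 46×10³ × 26.5×10⁻⁶ × 143 = 174.3 MPa.
P = AEαΔT = 2575 × 46×10³ × 26.5×10⁻⁶ × 143 = 448.9 kN (compressive).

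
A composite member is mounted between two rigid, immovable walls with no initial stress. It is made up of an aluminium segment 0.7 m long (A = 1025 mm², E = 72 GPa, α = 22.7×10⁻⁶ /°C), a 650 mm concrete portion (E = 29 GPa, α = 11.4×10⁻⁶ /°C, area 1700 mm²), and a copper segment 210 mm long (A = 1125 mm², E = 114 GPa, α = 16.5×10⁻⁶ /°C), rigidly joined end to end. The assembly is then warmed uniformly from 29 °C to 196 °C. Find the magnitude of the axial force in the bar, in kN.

P ≈ 184 kN (compressive)

If the supports were absent, the total length change would be Σ αᵢΔT Lᵢ = 22.7×10⁻⁶×167×700 + 11.4×10⁻⁶×167×650 + 16.5×10⁻⁶×167×210 = 4.47 mm.
The rigid supports impose zero overall length change; the single axial force P common to all segments must satisfy P Σ Lᵢ/(AᵢEᵢ) = δ_free.
Σ Lᵢ/(AᵢEᵢ) = 700/(1025×72×10³) + 650/(1700×29×10³) + 210/(1125×114×10³) = 2.431×10⁻⁵ mm/N.
So P = 4.47 / 2.431×10⁻⁵ = 183.9 kN, compressive.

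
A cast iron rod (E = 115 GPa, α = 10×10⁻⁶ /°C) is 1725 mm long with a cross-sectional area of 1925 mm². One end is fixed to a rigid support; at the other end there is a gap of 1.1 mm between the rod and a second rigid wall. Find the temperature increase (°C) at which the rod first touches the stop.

ΔT ≈ 63.8 °C

The gap closes when αΔT L = 1.1 mm, since the rod is still unstressed at that instant.
ΔT = 1.1 / (10×10⁻⁶ × 1725) = 63.77 °C.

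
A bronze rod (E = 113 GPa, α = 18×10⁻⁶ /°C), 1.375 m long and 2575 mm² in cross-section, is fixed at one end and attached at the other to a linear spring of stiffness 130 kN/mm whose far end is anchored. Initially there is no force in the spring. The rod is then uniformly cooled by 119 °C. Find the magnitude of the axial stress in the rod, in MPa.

Free thermal contraction: δ_free = αΔT L = 18×10⁻⁶ × 119 × 1375 = 2.945 mm.
With a force P in the spring, the elastic change of the rod is PL/(AE) and that of the spring is P/k; compatibility requires their sum to equal δ_free.
P [ L/(AE) + 1/k ] = δ_free → P [ 1375/(2575×113×10³) + 1/(130×10³) ] = 2.945.
P = 2.945 / 1.242×10⁻⁵ = 237200 N.
σ = P/A = 237200/2575 = 92.11 MPa.

σ ≈ 92.1 MPa (tensile)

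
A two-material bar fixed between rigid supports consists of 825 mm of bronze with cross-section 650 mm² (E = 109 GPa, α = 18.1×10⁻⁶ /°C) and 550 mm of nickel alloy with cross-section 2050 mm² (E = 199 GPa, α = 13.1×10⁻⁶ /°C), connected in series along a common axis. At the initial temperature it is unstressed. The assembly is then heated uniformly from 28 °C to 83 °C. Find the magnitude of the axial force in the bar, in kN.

P ≈ 93.7 kN (compressive)

If the supports were absent, the total length change would be Σ αᵢΔT Lᵢ = 18.1×10⁻⁶×55×825 + 13.1×10⁻⁶×55×550 = 1.218 mm.
The walls prevent any net length change, so an axial force P (same in every segment) develops. Compatibility: P · Σ Lᵢ/(AᵢEᵢ) = δ_free.
Σ Lᵢ/(AᵢEᵢ) = 825/(650×109×10³) + 550/(2050×199×10³) = 1.299×10⁻⁵ mm/N.
Hence P = δ_free / Σ(L/AE) = 1.218/1.299×10⁻⁵ = 93.71 kN (compressive).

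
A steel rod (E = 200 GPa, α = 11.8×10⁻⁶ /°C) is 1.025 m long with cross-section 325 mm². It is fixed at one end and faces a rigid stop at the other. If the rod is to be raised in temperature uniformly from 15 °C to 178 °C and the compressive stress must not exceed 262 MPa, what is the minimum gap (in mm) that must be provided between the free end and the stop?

Free expansion if unrestrained: δ_free = αΔT L = 11.8×10⁻⁶ × 163 × 1025 = 1.971 mm.
At the allowable stress the elastic shortening the wall may impose is σL/E = 262 × 1025 / (200×10³) = 1.343 mm.
The gap must absorb the remainder: g_min = 1.971 − 1.343 = 0.6287 mm.

g ≈ 0.629 mm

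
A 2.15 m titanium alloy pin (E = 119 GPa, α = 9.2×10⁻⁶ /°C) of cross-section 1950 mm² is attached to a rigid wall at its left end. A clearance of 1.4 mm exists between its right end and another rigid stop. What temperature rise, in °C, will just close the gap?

Contact occurs when the free expansion equals the gap: αΔT L = 1.4 mm.
So ΔT = g/(αL) = 1.4/(9.2×10⁻⁶ × 2150) = 70.78 °C.

ΔT ≈ 70.8 °C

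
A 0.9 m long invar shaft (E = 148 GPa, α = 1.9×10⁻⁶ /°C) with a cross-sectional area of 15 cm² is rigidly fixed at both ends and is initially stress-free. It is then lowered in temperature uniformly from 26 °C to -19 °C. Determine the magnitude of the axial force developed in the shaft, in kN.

Full restraint means ε = 0, so the stress is σ = EαΔT = 148×10³ × 1.9×10⁻⁶ × 45 = 12.65 MPa.
P = AEαΔT = 1500 × 148×10³ × 1.9×10⁻⁶ × 45 = 18.98 kN (tensile).

P ≈ 19 kN (tensile)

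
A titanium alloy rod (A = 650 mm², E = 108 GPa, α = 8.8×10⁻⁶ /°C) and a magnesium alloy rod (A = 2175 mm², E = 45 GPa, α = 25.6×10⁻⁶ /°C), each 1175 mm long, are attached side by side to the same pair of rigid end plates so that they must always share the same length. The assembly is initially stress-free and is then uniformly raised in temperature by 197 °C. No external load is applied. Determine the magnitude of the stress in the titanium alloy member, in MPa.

σ ≈ 208 MPa (tensile)

The magnesium alloy has the larger α, so on heating it would change length more than the titanium alloy if both were free. The rigid plates force a common final length, so the magnesium alloy is put into compression and the titanium alloy into tension, with equal and opposite forces P (no external load).
Compatibility of the two members (thermal + elastic change equal): (α₁ − α₂)ΔT = P·[1/(A₁E₁) + 1/(A₂E₂)].
|α₁ − α₂|·ΔT = 16.8×10⁻⁶ × 197 = 0.00331.
1/(A₁E₁) + 1/(A₂E₂) = 1/(650×108×10³) + 1/(2175×45×10³) = 2.446×10⁻⁸ N⁻¹.
P = 0.00331 / 2.446×10⁻⁸ = 135300 N = 135.3 kN.
σ_{titanium alloy} = P/A₁ = 135300/650 = 208.1 MPa, tensile.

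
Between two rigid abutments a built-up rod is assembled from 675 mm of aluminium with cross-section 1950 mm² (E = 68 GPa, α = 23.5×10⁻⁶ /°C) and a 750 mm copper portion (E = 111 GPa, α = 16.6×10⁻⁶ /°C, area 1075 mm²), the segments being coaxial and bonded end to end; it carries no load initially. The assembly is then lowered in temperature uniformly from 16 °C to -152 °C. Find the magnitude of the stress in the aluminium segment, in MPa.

σ ≈ 214 MPa (tensile)

Free thermal contraction of the whole bar: Σ αᵢΔT Lᵢ = 23.5×10⁻⁶×168×675 + 16.6×10⁻⁶×168×750 = 4.757 mm.
The walls prevent any net length change, so an axial force P (same in every segment) develops. Compatibility: P · Σ Lᵢ/(AᵢEᵢ) = δ_free.
Σ Lᵢ/(AᵢEᵢ) = 675/(1950×68×10³) + 750/(1075×111×10³) = 1.138×10⁻⁵ mm/N.
Hence P = δ_free / Σ(L/AE) = 4.757/1.138×10⁻⁵ = 418.1 kN (tensile).
σ_{aluminium} = P / A = 418100 / 1950 = 214.4 MPa.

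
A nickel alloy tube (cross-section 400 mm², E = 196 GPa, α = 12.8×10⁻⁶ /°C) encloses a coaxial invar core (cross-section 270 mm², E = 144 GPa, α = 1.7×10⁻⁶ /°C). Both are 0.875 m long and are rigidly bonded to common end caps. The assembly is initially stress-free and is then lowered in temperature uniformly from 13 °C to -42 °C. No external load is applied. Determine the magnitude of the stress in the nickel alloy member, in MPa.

σ ≈ 39.7 MPa (tensile)

Equilibrium of a rigid end plate with no external load gives equal and opposite internal forces ±P in the two members. Since α_{nickel alloy} > α_{invar}, cooling drives the nickel alloy into tension and the invar into compression.
Equating the net (thermal + elastic) strains gives |α₁ − α₂|·ΔT = P·[1/(A₁E₁) + 1/(A₂E₂)].
|α₁ − α₂|·ΔT = 11.1×10⁻⁶ × 55 = 0.0006105.
1/(A₁E₁) + 1/(A₂E₂) = 1/(400×196×10³) + 1/(270×144×10³) = 3.848×10⁻⁸ N⁻¹.
P = 0.0006105 / 3.848×10⁻⁸ = 15870 N = 15.87 kN.
σ_{nickel alloy} = P/A₁ = 15870/400 = 39.67 MPa, tensile.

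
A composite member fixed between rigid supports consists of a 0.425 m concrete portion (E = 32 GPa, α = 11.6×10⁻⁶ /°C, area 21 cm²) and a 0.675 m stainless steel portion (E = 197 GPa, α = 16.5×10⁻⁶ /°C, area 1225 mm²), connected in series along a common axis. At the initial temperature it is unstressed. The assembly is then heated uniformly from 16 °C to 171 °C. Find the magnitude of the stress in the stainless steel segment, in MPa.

σ ≈ 223 MPa (compressive)

Free thermal expansion of the whole bar: Σ αᵢΔT Lᵢ = 11.6×10⁻⁶×155×425 + 16.5×10⁻⁶×155×675 = 2.49 mm.
The rigid supports impose zero overall length change; the single axial force P common to all segments must satisfy P Σ Lᵢ/(AᵢEᵢ) = δ_free.
Σ Lᵢ/(AᵢEᵢ) = 425/(2100×32×10³) + 675/(1225×197×10³) = 9.121×10⁻⁶ mm/N.
P = 2.49 / 9.121×10⁻⁶ = 273000 N = 273 kN, compressive.
σ_{stainless steel} = P / A = 273000 / 1225 = 222.9 MPa.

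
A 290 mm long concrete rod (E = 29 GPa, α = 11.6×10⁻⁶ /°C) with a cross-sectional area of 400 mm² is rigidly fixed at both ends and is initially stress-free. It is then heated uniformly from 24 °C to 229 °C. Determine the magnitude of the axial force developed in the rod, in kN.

Full restraint means ε = 0, so the stress is σ = EαΔT = 29×10³ × 11.6×10⁻⁶ × 205 = 68.96 MPa.
P = AEαΔT = 400 × 29×10³ × 11.6×10⁻⁶ × 205 = 27.58 kN (compressive).

P ≈ 27.6 kN (compressive)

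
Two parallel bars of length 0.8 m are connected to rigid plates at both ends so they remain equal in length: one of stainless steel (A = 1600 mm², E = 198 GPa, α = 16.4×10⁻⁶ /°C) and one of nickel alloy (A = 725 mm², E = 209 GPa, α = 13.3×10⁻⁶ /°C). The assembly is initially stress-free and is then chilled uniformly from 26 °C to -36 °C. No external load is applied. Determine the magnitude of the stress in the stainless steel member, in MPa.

σ ≈ 12.3 MPa (tensile)

The stainless steel has the larger α, so on cooling it would change length more than the nickel alloy if both were free. The rigid plates force a common final length, so the stainless steel is put into tension and the nickel alloy into compression, with equal and opposite forces P (no external load).
Setting the final lengths equal and cancelling L: (α₁ − α₂)ΔT = P/(A₁E₁) + P/(A₂E₂).
|α₁ − α₂|·ΔT = 3.1×10⁻⁶ × 62 = 0.0001922.
1/(A₁E₁) + 1/(A₂E₂) = 1/(1600×198×10³) + 1/(725×209×10³) = 9.756×10⁻⁹ N⁻¹.
P = 0.0001922 / 9.756×10⁻⁹ = 19700 N = 19.7 kN.
σ_{stainless steel} = P/A₁ = 19700/1600 = 12.31 MPa, tensile.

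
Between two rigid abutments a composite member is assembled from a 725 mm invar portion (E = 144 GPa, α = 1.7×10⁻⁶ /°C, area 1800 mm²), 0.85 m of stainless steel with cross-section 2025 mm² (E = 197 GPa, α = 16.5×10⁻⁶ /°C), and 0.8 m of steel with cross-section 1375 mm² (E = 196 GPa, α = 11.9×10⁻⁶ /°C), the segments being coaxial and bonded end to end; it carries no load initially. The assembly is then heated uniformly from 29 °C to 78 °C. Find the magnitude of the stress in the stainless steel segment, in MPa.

σ ≈ 75.9 MPa (compressive)

Free thermal expansion of the whole bar: Σ αᵢΔT Lᵢ = 1.7×10⁻⁶×49×725 + 16.5×10⁻⁶×49×850 + 11.9×10⁻⁶×49×800 = 1.214 mm.
The rigid supports impose zero overall length change; the single axial force P common to all segments must satisfy P Σ Lᵢ/(AᵢEᵢ) = δ_free.
Σ Lᵢ/(AᵢEᵢ) = 725/(1800×144×10³) + 850/(2025×197×10³) + 800/(1375×196×10³) = 7.896×10⁻⁶ mm/N.
So P = 1.214 / 7.896×10⁻⁶ = 153.8 kN, compressive.
σ_{stainless steel} = P / A = 153800 / 2025 = 75.93 MPa.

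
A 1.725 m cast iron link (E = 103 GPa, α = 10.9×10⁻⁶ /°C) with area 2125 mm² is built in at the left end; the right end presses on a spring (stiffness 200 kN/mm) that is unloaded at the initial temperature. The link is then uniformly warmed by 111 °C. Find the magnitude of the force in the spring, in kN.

P ≈ 162 kN

Free thermal expansion: δ_free = αΔT L = 10.9×10⁻⁶ × 111 × 1725 = 2.087 mm.
Let P be the compressive force at the spring. The link shortens elastically by PL/(AE) and the spring compresses by P/k; together these equal δ_free.
P [ L/(AE) + 1/k ] = δ_free → P [ 1725/(2125×103×10³) + 1/(200×10³) ] = 2.087.
P = 2.087 / 1.288×10⁻⁵ = 162000 N.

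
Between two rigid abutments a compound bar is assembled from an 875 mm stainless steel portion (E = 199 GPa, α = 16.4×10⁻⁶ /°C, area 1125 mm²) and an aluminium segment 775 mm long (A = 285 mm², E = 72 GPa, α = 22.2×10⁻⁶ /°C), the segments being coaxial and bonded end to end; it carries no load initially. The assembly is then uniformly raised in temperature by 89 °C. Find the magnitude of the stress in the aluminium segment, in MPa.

σ ≈ 236 MPa (compressive)

With the walls removed the bar would change length by δ_free = Σ αᵢΔT Lᵢ = 16.4×10⁻⁶×89×875 + 22.2×10⁻⁶×89×775 = 2.808 mm.
The walls prevent any net length change, so an axial force P (same in every segment) develops. Compatibility: P · Σ Lᵢ/(AᵢEᵢ) = δ_free.
The series flexibility is Σ Lᵢ/(AᵢEᵢ) = 875/(1125×199×10³) + 775/(285×72×10³) = 4.168×10⁻⁵ mm/N.
Hence P = δ_free / Σ(L/AE) = 2.808/4.168×10⁻⁵ = 67.39 kN (compressive).
σ_{aluminium} = P / A = 67390 / 285 = 236.4 MPa.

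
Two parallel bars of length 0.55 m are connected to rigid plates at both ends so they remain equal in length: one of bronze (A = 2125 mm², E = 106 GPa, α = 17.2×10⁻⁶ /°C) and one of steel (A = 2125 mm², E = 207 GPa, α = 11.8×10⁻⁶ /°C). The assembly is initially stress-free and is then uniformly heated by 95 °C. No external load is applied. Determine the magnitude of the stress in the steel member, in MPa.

Both members must finish at the same length. With the larger α, the bronze tends to over-expand; the plates restrain it, putting the bronze in compression and the steel in tension. With no external load the two internal forces are equal and opposite, magnitude P.
Compatibility of the two members (thermal + elastic change equal): (α₁ − α₂)ΔT = P·[1/(A₁E₁) + 1/(A₂E₂)].
|α₁ − α₂|·ΔT = 5.4×10⁻⁶ × 95 = 0.000513.
1/(A₁E₁) + 1/(A₂E₂) = 1/(2125×106×10³) + 1/(2125×207×10³) = 6.713×10⁻⁹ N⁻¹.
P = 0.000513 / 6.713×10⁻⁹ = 76420 N = 76.42 kN.
σ_{steel} = P/A₂ = 76420/2125 = 35.96 MPa, tensile.

σ ≈ 36 MPa (tensile)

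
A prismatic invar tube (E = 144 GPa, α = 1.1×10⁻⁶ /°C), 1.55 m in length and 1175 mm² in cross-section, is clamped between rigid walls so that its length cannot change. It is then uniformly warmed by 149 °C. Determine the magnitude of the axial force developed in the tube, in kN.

P ≈ 27.7 kN (compressive)

With zero net strain, σ = E·αΔT = 144 GPa × 1.1×10⁻⁶ × 149 = 23.6 MPa.
Then P = σA = 23.6 × 1175 mm² = 27.73 kN, compressive.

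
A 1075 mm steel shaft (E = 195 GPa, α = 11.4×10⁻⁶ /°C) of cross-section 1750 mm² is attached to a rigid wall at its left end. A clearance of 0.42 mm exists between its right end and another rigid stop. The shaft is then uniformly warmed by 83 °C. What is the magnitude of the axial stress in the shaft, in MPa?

If the wall were absent the shaft would grow by αΔT L = 11.4×10⁻⁶ × 83 × 1075 = 1.017 mm.
After closing the 0.42 mm clearance, 1.017 − 0.42 = 0.5972 mm of expansion remains to be suppressed by the wall.
That suppressed elongation corresponds to σ = E·Δ/L = 195×10³ × 0.5972/1075 = 108.3 MPa.

σ ≈ 108 MPa (compressive)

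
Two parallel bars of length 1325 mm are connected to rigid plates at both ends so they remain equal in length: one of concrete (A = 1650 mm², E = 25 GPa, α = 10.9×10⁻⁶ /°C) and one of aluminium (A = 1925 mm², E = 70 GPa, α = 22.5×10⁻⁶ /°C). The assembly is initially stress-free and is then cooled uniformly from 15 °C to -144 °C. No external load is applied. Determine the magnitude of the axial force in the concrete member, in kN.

P ≈ 58.2 kN (compressive in the concrete)

Both members must finish at the same length. With the larger α, the aluminium tends to over-contract; the plates restrain it, putting the aluminium in tension and the concrete in compression. With no external load the two internal forces are equal and opposite, magnitude P.
Equating the net (thermal + elastic) strains gives |α₁ − α₂|·ΔT = P·[1/(A₁E₁) + 1/(A₂E₂)].
|α₁ − α₂|·ΔT = 11.6×10⁻⁶ × 159 = 0.001844.
1/(A₁E₁) + 1/(A₂E₂) = 1/(1650×25×10³) + 1/(1925×70×10³) = 3.166×10⁻⁸ N⁻¹.
So P = 0.001844 / 3.166×10⁻⁸ = 58.25 kN.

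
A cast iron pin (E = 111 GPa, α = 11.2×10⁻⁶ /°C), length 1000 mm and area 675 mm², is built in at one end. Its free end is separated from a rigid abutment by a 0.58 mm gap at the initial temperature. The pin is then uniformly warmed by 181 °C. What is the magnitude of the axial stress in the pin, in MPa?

σ ≈ 161 MPa (compressive)

Free thermal elongation = αΔT L = 11.2×10⁻⁶ × 181 × 1000 = 2.027 mm.
This exceeds the 0.58 mm gap, so the wall pushes back. The portion of expansion that must be recovered elastically is δ_free − gap = 2.027 − 0.58 = 1.447 mm.
That suppressed elongation corresponds to σ = E·Δ/L = 111×10³ × 1.447/1000 = 160.6 MPa.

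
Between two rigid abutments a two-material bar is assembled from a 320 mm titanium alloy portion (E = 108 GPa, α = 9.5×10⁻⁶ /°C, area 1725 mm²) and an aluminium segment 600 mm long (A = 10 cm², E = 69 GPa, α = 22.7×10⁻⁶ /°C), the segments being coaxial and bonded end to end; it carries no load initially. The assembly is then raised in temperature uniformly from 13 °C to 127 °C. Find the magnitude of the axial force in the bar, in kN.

P ≈ 182 kN (compressive)

If the supports were absent, the total length change would be Σ αᵢΔT Lᵢ = 9.5×10⁻⁶×114×320 + 22.7×10⁻⁶×114×600 = 1.899 mm.
The walls prevent any net length change, so an axial force P (same in every segment) develops. Compatibility: P · Σ Lᵢ/(AᵢEᵢ) = δ_free.
Σ Lᵢ/(AᵢEᵢ) = 320/(1725×108×10³) + 600/(1000×69×10³) = 1.041×10⁻⁵ mm/N.
So P = 1.899 / 1.041×10⁻⁵ = 182.4 kN, compressive.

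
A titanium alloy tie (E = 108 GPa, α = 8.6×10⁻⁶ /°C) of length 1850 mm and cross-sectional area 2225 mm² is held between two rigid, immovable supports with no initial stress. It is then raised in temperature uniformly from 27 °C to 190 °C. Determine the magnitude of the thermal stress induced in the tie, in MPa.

The supports are rigid, so the total axial strain is zero. The restrained thermal strain is ε = αΔT = 8.6×10⁻⁶ × 163 = 1401.8×10⁻⁶.
The stress required to suppress this strain is σ = Eε = 108×10³ × 1401.8×10⁻⁶ = 151.4 MPa, compressive since the tie is trying to expand.

σ ≈ 151 MPa (compressive)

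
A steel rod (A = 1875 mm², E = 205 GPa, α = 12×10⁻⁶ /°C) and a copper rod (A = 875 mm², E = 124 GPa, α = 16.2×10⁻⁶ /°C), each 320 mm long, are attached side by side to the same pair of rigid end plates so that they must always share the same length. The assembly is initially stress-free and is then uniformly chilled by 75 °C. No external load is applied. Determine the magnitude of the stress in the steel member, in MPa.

σ ≈ 14.2 MPa (compressive)

Both members must finish at the same length. With the larger α, the copper tends to over-contract; the plates restrain it, putting the copper in tension and the steel in compression. With no external load the two internal forces are equal and opposite, magnitude P.
Equating the net (thermal + elastic) strains gives |α₁ − α₂|·ΔT = P·[1/(A₁E₁) + 1/(A₂E₂)].
|α₁ − α₂|·ΔT = 4.2×10⁻⁶ × 75 = 0.000315.
1/(A₁E₁) + 1/(A₂E₂) = 1/(1875×205×10³) + 1/(875×124×10³) = 1.182×10⁻⁸ N⁻¹.
So P = 0.000315 / 1.182×10⁻⁸ = 26.65 kN.
σ_{steel} = P/A₁ = 26650/1875 = 14.22 MPa, compressive.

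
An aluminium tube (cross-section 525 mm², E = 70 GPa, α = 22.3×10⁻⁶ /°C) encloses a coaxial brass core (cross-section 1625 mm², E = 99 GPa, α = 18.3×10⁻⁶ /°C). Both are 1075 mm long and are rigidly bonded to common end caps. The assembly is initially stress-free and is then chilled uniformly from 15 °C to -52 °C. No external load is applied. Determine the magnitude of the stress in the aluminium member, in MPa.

σ ≈ 15.3 MPa (tensile)

The aluminium has the larger α, so on cooling it would change length more than the brass if both were free. The rigid plates force a common final length, so the aluminium is put into tension and the brass into compression, with equal and opposite forces P (no external load).
Compatibility of the two members (thermal + elastic change equal): (α₁ − α₂)ΔT = P·[1/(A₁E₁) + 1/(A₂E₂)].
|α₁ − α₂|·ΔT = 4×10⁻⁶ × 67 = 0.000268.
1/(A₁E₁) + 1/(A₂E₂) = 1/(525×70×10³) + 1/(1625×99×10³) = 3.343×10⁻⁸ N⁻¹.
So P = 0.000268 / 3.343×10⁻⁸ = 8.017 kN.
σ_{aluminium} = P/A₁ = 8017/525 = 15.27 MPa, tensile.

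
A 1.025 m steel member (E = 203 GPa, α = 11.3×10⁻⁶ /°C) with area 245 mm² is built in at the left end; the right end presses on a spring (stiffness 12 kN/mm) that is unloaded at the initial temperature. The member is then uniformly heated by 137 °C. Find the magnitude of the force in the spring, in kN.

P ≈ 15.3 kN

Free thermal expansion: δ_free = αΔT L = 11.3×10⁻⁶ × 137 × 1025 = 1.587 mm.
Let P be the compressive force at the spring. The member shortens elastically by PL/(AE) and the spring compresses by P/k; together these equal δ_free.
P [ L/(AE) + 1/k ] = δ_free → P [ 1025/(245×203×10³) + 1/(12×10³) ] = 1.587.
P = 1.587 / 0.0001039 = 15270 N.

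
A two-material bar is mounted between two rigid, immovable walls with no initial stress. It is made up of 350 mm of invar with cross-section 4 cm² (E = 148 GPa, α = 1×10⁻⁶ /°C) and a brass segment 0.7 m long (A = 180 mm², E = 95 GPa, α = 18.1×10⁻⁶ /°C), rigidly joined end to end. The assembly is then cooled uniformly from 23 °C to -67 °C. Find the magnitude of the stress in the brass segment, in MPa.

σ ≈ 139 MPa (tensile)

With the walls removed the bar would change length by δ_free = Σ αᵢΔT Lᵢ = 1×10⁻⁶×90×350 + 18.1×10⁻⁶×90×700 = 1.172 mm.
Since the ends are fixed, an axial force P builds up, equal in every segment, with P · Σ Lᵢ/(AᵢEᵢ) = δ_free.
Σ Lᵢ/(AᵢEᵢ) = 350/(400×148×10³) + 700/(180×95×10³) = 4.685×10⁻⁵ mm/N.
Hence P = δ_free / Σ(L/AE) = 1.172/4.685×10⁻⁵ = 25.01 kN (tensile).
σ_{brass} = P / A = 25010 / 180 = 139 MPa.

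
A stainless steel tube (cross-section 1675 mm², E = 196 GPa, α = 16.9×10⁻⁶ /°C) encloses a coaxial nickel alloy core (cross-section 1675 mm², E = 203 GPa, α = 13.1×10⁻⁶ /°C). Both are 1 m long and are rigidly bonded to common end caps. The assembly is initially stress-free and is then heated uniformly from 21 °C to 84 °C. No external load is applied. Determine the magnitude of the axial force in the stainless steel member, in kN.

P ≈ 40 kN (compressive in the stainless steel)

Equilibrium of a rigid end plate with no external load gives equal and opposite internal forces ±P in the two members. Since α_{stainless steel} > α_{nickel alloy}, heating drives the stainless steel into compression and the nickel alloy into tension.
Equating the net (thermal + elastic) strains gives |α₁ − α₂|·ΔT = P·[1/(A₁E₁) + 1/(A₂E₂)].
|α₁ − α₂|·ΔT = 3.8×10⁻⁶ × 63 = 0.0002394.
1/(A₁E₁) + 1/(A₂E₂) = 1/(1675×196×10³) + 1/(1675×203×10³) = 5.987×10⁻⁹ N⁻¹.
So P = 0.0002394 / 5.987×10⁻⁹ = 39.99 kN.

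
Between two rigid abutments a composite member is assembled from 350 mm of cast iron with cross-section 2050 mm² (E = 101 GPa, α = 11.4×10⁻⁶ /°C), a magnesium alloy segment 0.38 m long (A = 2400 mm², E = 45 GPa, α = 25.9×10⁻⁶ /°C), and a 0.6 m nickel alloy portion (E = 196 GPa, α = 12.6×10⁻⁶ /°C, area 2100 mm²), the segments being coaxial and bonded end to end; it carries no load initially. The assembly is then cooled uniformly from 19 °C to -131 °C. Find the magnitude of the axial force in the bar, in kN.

With the walls removed the bar would change length by δ_free = Σ αᵢΔT Lᵢ = 11.4×10⁻⁶×150×350 + 25.9×10⁻⁶×150×380 + 12.6×10⁻⁶×150×600 = 3.209 mm.
Since the ends are fixed, an axial force P builds up, equal in every segment, with P · Σ Lᵢ/(AᵢEᵢ) = δ_free.
Σ Lᵢ/(AᵢEᵢ) = 350/(2050×101×10³) + 380/(2400×45×10³) + 600/(2100×196×10³) = 6.667×10⁻⁶ mm/N.
So P = 3.209 / 6.667×10⁻⁶ = 481.3 kN, tensile.

P ≈ 481 kN (tensile)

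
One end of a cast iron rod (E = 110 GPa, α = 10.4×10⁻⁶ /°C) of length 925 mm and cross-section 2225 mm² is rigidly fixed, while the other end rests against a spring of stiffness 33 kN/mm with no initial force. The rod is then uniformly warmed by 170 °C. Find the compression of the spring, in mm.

δ ≈ 1.45 mm

The unrestrained thermal change is αΔT L = 10.4×10⁻⁶ × 170 × 925 = 1.635 mm.
Let P be the compressive force at the spring. The rod shortens elastically by PL/(AE) and the spring compresses by P/k; together these equal δ_free.
So P = δ_free / [L/(AE) + 1/k] = 1.635 / [ 925/(2225×110×10³) + 1/(33×10³) ].
P = 1.635 / 3.408×10⁻⁵ = 47980 N.
Spring compression = P/k = 47980/(33×10³) = 1.454 mm.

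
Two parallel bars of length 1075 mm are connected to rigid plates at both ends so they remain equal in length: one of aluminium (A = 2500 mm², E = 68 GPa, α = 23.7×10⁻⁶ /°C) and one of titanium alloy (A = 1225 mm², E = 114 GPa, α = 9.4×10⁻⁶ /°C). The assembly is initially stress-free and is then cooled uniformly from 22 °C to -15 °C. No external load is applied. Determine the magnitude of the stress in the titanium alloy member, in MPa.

σ ≈ 33.1 MPa (compressive)

Both members must finish at the same length. With the larger α, the aluminium tends to over-contract; the plates restrain it, putting the aluminium in tension and the titanium alloy in compression. With no external load the two internal forces are equal and opposite, magnitude P.
Compatibility of the two members (thermal + elastic change equal): (α₁ − α₂)ΔT = P·[1/(A₁E₁) + 1/(A₂E₂)].
|α₁ − α₂|·ΔT = 14.3×10⁻⁶ × 37 = 0.0005291.
1/(A₁E₁) + 1/(A₂E₂) = 1/(2500×68×10³) + 1/(1225×114×10³) = 1.304×10⁻⁸ N⁻¹.
P = 0.0005291 / 1.304×10⁻⁸ = 40570 N = 40.57 kN.
σ_{titanium alloy} = P/A₂ = 40570/1225 = 33.11 MPa, compressive.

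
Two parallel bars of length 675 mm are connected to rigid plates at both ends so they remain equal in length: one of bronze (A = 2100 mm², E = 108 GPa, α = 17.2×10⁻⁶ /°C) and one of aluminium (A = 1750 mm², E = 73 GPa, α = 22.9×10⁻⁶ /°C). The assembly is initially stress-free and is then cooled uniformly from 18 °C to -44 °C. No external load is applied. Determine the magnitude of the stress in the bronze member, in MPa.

Equilibrium of a rigid end plate with no external load gives equal and opposite internal forces ±P in the two members. Since α_{aluminium} > α_{bronze}, cooling drives the aluminium into tension and the bronze into compression.
Setting the final lengths equal and cancelling L: (α₁ − α₂)ΔT = P/(A₁E₁) + P/(A₂E₂).
|α₁ − α₂|·ΔT = 5.7×10⁻⁶ × 62 = 0.0003534.
1/(A₁E₁) + 1/(A₂E₂) = 1/(2100×108×10³) + 1/(1750×73×10³) = 1.224×10⁻⁸ N⁻¹.
P = 0.0003534 / 1.224×10⁻⁸ = 28880 N = 28.88 kN.
σ_{bronze} = P/A₁ = 28880/2100 = 13.75 MPa, compressive.

σ ≈ 13.8 MPa (compressive)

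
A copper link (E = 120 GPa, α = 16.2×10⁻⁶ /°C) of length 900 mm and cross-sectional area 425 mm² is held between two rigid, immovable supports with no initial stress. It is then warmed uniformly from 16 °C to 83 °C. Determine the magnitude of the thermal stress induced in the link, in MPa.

Because both ends are immovable the net strain is zero, and the suppressed thermal strain is αΔT = 16.2×10⁻⁶ × 67 = 1085.4×10⁻⁶.
Hence σ = E·αΔT = 120×10³ × 1085.4×10⁻⁶ = 130.2 MPa, compressive.

σ ≈ 130 MPa (compressive)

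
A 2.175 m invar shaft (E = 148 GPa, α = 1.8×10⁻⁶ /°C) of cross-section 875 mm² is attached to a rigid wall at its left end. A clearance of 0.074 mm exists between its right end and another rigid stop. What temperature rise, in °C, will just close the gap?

ΔT ≈ 18.9 °C

The gap closes when αΔT L = 0.074 mm, since the shaft is still unstressed at that instant.
So ΔT = g/(αL) = 0.074/(1.8×10⁻⁶ × 2175) = 18.9 °C.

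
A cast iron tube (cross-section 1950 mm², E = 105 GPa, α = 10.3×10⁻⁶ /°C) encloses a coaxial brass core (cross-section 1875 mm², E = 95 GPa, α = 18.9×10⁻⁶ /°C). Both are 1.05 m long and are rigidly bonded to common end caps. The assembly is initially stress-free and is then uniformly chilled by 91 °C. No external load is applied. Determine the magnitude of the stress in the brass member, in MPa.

σ ≈ 39.8 MPa (tensile)

Both members must finish at the same length. With the larger α, the brass tends to over-contract; the plates restrain it, putting the brass in tension and the cast iron in compression. With no external load the two internal forces are equal and opposite, magnitude P.
Setting the final lengths equal and cancelling L: (α₁ − α₂)ΔT = P/(A₁E₁) + P/(A₂E₂).
|α₁ − α₂|·ΔT = 8.6×10⁻⁶ × 91 = 0.0007826.
1/(A₁E₁) + 1/(A₂E₂) = 1/(1950×105×10³) + 1/(1875×95×10³) = 1.05×10⁻⁸ N⁻¹.
P = 0.0007826 / 1.05×10⁻⁸ = 74550 N = 74.55 kN.
σ_{brass} = P/A₂ = 74550/1875 = 39.76 MPa, tensile.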